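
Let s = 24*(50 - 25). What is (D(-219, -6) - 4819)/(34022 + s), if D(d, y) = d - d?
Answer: -4819/34622 ≈ -0.13919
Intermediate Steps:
s = 600 (s = 24*25 = 600)
D(d, y) = 0
(D(-219, -6) - 4819)/(34022 + s) = (0 - 4819)/(34022 + 600) = -4819/34622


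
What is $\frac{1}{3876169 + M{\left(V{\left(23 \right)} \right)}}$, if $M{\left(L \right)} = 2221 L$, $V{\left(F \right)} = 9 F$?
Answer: $\frac{1}{4335916} \approx 2.3063 \cdot 10^{-7}$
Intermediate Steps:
$\frac{1}{3876169 + M{\left(V{\left(23 \right)} \right)}} = \frac{1}{3876169 + 2221 \cdot 9 \cdot 23} = \frac{1}{3876169 + 2221 \cdot 207} = \frac{1}{3876169 + 459747} = \frac{1}{4335916}$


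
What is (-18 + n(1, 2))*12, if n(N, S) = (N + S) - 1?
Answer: -192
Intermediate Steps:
n(N, S) = -1 + N + S
(-18 + n(1, 2))*12 = (-18 + (-1 + 1 + 2))*12 = (-18 + 2)*12 = -16*12 = -192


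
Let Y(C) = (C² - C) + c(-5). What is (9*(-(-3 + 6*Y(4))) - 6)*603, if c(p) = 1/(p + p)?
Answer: -1874124/5 ≈ -3.7483e+5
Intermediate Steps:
c(p) = 1/(2*p)
Y(C) = -⅒ + C² - C (Y(C) = (C² - C) + (½)/(-5) = (C² - C) + (½)*(-⅕) = (C² - C) - ⅒ = -⅒ + C² - C)
(9*(-(-3 + 6*Y(4))) - 6)*603 = (9*(-(-3 + 6*(-⅒ + 4² - 1*4))) - 6)*603 = (9*(-(-3 + 6*(-⅒ + 16 - 4))) - 6)*603 = (9*(-(-3 + 6*(119/10))) - 6)*603 = (9*(-(-3 + 357/5)) - 6)*603 = (9*(-1*342/5) - 6)*603 = (9*(-342/5) - 6)*603 = (-3078/5 - 6)*603 = -3108/5*603 = -1874124/5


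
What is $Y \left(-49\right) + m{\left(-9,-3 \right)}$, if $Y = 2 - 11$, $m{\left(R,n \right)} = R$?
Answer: $432$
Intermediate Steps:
$Y = -9$
$Y \left(-49\right) + m{\left(-9,-3 \right)} = \left(-9\right) \left(-49\right) - 9 = 441 - 9 = 432$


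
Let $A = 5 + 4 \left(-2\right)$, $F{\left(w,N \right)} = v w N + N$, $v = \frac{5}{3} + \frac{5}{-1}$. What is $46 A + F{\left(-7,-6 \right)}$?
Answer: $-284$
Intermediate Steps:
$v = - \frac{10}{3}$ ($v = 5 \cdot \frac{1}{3} + 5 \left(-1\right) = \frac{5}{3} - 5 = - \frac{10}{3} \approx -3.3333$)
$F{\left(w,N \right)} = N - \frac{10 N w}{3}$ ($F{\left(w,N \right)} = - \frac{10 w}{3} N + N = - \frac{10 N w}{3} + N = N - \frac{10 N w}{3}$)
$A = -3$ ($A = 5 - 8 = -3$)
$46 A + F{\left(-7,-6 \right)} = 46 \left(-3\right) + \frac{1}{3} \left(-6\right) \left(3 - -70\right) = -138 + \frac{1}{3} \left(-6\right) \left(3 + 70\right) = -138 + \frac{1}{3} \left(-6\right) 73 = -138 - 146 = -284$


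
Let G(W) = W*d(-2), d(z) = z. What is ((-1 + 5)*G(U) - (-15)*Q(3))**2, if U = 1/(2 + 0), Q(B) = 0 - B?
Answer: 2401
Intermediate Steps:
Q(B) = -B
U = 1/2 ≈ 0.50000
G(W) = -2*W (G(W) = W*(-2) = -2*W)
((-1 + 5)*G(U) - (-15)*Q(3))**2 = ((-1 + 5)*(-2*1/2) - (-15)*(-1*3))**2 = (4*(-1) - (-15)*(-3))**2 = (-4 - 15*3)**2 = (-4 - 45)**2 = (-49)**2 = 2401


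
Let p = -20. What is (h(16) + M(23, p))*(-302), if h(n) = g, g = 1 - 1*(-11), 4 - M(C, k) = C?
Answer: 2114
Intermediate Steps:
M(C, k) = 4 - C
g = 12 (g = 1 + 11 = 12)
h(n) = 12
(h(16) + M(23, p))*(-302) = (12 + (4 - 1*23))*(-302) = (12 + (4 - 23))*(-302) = (12 - 19)*(-302) = -7*(-302) = 2114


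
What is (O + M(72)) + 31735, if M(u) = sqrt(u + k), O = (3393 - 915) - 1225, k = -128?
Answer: 32988 + 2*I*sqrt(14) ≈ 32988.0 + 7.4833*I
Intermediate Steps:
O = 1253 (O = 2478 - 1225 = 1253)
M(u) = sqrt(-128 + u) (M(u) = sqrt(u - 128) = sqrt(-128 + u))
(O + M(72)) + 31735 = (1253 + sqrt(-128 + 72)) + 31735 = (1253 + sqrt(-56)) + 31735 = (1253 + 2*I*sqrt(14)) + 31735 = 32988 + 2*I*sqrt(14)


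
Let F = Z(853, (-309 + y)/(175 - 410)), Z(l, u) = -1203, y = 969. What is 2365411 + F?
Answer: 2364208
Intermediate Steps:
F = -1203
2365411 + F = 2365411 - 1203 = 2364208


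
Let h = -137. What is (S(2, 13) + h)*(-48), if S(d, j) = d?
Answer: 6480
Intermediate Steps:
(S(2, 13) + h)*(-48) = (2 - 137)*(-48) = -135*(-48) = 6480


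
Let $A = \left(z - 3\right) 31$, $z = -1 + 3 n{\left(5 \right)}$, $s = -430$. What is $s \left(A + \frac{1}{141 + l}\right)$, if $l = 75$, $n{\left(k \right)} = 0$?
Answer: $\frac{5758345}{108} \approx 53318.0$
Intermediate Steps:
$z = -1$ ($z = -1 + 3 \cdot 0 = -1 + 0 = -1$)
$A = -124$ ($A = \left(-1 - 3\right) 31 = \left(-4\right) 31 = -124$)
$s \left(A + \frac{1}{141 + l}\right) = - 430 \left(-124 + \frac{1}{141 + 75}\right) = - 430 \left(-124 + \frac{1}{216}\right) = \left(-430\right) \left(- \frac{26783}{216}\right) = \frac{5758345}{108}$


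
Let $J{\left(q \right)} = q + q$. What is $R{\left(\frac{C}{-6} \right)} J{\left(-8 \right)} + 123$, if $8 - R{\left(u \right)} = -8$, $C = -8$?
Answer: $-133$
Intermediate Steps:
$J{\left(q \right)} = 2 q$
$R{\left(u \right)} = 16$ ($R{\left(u \right)} = 8 - -8 = 8 + 8 = 16$)
$R{\left(\frac{C}{-6} \right)} J{\left(-8 \right)} + 123 = 16 \cdot 2 \left(-8\right) + 123 = 16 \left(-16\right) + 123 = -256 + 123 = -133$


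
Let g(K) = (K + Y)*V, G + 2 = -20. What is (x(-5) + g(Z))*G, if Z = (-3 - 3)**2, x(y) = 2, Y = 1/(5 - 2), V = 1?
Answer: -2530/3 ≈ -843.33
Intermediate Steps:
G = -22 (G = -2 - 20 = -22)
Y = 1/3 ≈ 0.33333
Z = 36 (Z = (-6)**2 = 36)
g(K) = 1/3 + K (g(K) = (K + 1/3)*1 = (1/3 + K)*1 = 1/3 + K)
(x(-5) + g(Z))*G = (2 + (1/3 + 36))*(-22) = (2 + 109/3)*(-22) = (115/3)*(-22) = -2530/3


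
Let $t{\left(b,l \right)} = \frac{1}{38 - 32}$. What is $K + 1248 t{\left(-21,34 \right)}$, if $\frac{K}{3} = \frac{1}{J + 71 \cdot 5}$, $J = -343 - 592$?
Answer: $\frac{120637}{580} \approx 207.99$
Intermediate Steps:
$J = -935$ ($J = -343 - 592 = -935$)
$t{\left(b,l \right)} = \frac{1}{6}$
$K = - \frac{3}{580}$ ($K = \frac{3}{-935 + 71 \cdot 5} = \frac{3}{-935 + 355} = \frac{3}{-580} = 3 \left(- \frac{1}{580}\right) = - \frac{3}{580} \approx -0.0051724$)
$K + 1248 t{\left(-21,34 \right)} = - \frac{3}{580} + 1248 \cdot \frac{1}{6} = - \frac{3}{580} + 208 = \frac{120637}{580}$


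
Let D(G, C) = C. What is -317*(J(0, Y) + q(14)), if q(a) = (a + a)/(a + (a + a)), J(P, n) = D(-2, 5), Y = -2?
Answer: -5389/3 ≈ -1796.3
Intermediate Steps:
J(P, n) = 5
q(a) = ⅔ (q(a) = (2*a)/(a + 2*a) = (2*a)/((3*a)) = (2*a)*(1/(3*a)) = ⅔)
-317*(J(0, Y) + q(14)) = -317*(5 + ⅔) = -317*17/3 = -5389/3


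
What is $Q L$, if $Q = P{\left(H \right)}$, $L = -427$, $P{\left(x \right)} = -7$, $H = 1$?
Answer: $2989$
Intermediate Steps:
$Q = -7$
$Q L = \left(-7\right) \left(-427\right) = 2989$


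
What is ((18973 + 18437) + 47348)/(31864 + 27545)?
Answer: 84758/59409 ≈ 1.4267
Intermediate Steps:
((18973 + 18437) + 47348)/(31864 + 27545) = (37410 + 47348)/59409 = 84758*(1/59409) = 84758/59409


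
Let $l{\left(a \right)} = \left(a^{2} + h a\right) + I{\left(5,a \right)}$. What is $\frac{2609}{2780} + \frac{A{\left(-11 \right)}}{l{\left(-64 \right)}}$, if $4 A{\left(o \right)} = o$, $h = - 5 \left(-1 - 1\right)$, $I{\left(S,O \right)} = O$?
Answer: $\frac{8842083}{9429760} \approx 0.93768$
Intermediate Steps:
$h = 10$ ($h = \left(-5\right) \left(-2\right) = 10$)
$A{\left(o \right)} = \frac{o}{4}$
$l{\left(a \right)} = a^{2} + 11 a$ ($l{\left(a \right)} = \left(a^{2} + 10 a\right) + a = a^{2} + 11 a$)
$\frac{2609}{2780} + \frac{A{\left(-11 \right)}}{l{\left(-64 \right)}} = \frac{2609}{2780} + \frac{\frac{1}{4} \left(-11\right)}{\left(-64\right) \left(11 - 64\right)} = 2609 \cdot \frac{1}{2780} - \frac{11}{4 \left(\left(-64\right) \left(-53\right)\right)} = \frac{2609}{2780} - \frac{11}{4 \cdot 3392} = \frac{2609}{2780} - \frac{11}{13568} = \frac{8842083}{9429760}$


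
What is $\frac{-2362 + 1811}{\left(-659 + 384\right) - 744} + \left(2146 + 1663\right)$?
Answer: $\frac{3881922}{1019} \approx 3809.5$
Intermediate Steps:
$\frac{-2362 + 1811}{\left(-659 + 384\right) - 744} + \left(2146 + 1663\right) = - \frac{551}{-275 - 744} + 3809 = - \frac{551}{-1019} + 3809 = \left(-551\right) \left(- \frac{1}{1019}\right) + 3809 = \frac{551}{1019} + 3809 = \frac{3881922}{1019}$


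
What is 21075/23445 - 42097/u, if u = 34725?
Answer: -5669662/18091725 ≈ -0.31338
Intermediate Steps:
21075/23445 - 42097/u = 21075/23445 - 42097/34725 = 21075*(1/23445) - 42097*1/34725 = 1405/1563 - 42097/34725 = -5669662/18091725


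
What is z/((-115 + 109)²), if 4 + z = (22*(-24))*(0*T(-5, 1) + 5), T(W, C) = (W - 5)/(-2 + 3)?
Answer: -661/9 ≈ -73.444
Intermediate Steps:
T(W, C) = -5 + W (T(W, C) = (-5 + W)/1 = (-5 + W)*1 = -5 + W)
z = -2644 (z = -4 + (22*(-24))*(0*(-5 - 5) + 5) = -4 - 528*(0*(-10) + 5) = -4 - 528*(0 + 5) = -4 - 528*5 = -4 - 2640 = -2644)
z/((-115 + 109)²) = -2644/(-115 + 109)² = -2644/((-6)²) = -2644/36 = -2644*1/36 = -661/9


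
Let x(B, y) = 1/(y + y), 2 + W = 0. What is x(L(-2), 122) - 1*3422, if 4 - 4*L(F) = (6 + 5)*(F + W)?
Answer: -834967/244 ≈ -3422.0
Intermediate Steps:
W = -2 (W = -2 + 0 = -2)
L(F) = 13/2 - 11*F/4 (L(F) = 1 - (6 + 5)*(F - 2)/4 = 1 - 11*(-2 + F)/4 = 1 - (-22 + 11*F)/4 = 1 + (11/2 - 11*F/4) = 13/2 - 11*F/4)
x(B, y) = 1/(2*y)
x(L(-2), 122) - 1*3422 = (½)/122 - 1*3422 = (½)*(1/122) - 3422 = 1/244 - 3422 = -834967/244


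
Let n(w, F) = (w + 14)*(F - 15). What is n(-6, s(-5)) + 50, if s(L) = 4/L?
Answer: -382/5 ≈ -76.400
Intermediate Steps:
n(w, F) = (-15 + F)*(14 + w) (n(w, F) = (14 + w)*(-15 + F) = (-15 + F)*(14 + w))
n(-6, s(-5)) + 50 = (-210 - 15*(-6) + 14*(4/(-5)) + (4/(-5))*(-6)) + 50 = (-210 + 90 + 14*(4*(-1/5)) + (4*(-1/5))*(-6)) + 50 = (-210 + 90 + 14*(-4/5) - 4/5*(-6)) + 50 = (-210 + 90 - 56/5 + 24/5) + 50 = -632/5 + 50 = -382/5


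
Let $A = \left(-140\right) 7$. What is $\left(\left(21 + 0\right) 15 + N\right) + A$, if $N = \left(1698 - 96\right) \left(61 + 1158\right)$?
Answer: $1952173$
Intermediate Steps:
$N = 1952838$ ($N = 1602 \cdot 1219 = 1952838$)
$A = -980$
$\left(\left(21 + 0\right) 15 + N\right) + A = \left(\left(21 + 0\right) 15 + 1952838\right) - 980 = \left(21 \cdot 15 + 1952838\right) - 980 = \left(315 + 1952838\right) - 980 = 1953153 - 980 = 1952173$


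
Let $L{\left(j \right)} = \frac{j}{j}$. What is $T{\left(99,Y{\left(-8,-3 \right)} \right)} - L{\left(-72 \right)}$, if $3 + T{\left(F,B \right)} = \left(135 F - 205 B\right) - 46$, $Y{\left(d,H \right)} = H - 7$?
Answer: $15365$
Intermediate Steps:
$Y{\left(d,H \right)} = -7 + H$
$T{\left(F,B \right)} = -49 - 205 B + 135 F$ ($T{\left(F,B \right)} = -3 - \left(46 - 135 F + 205 B\right) = -49 - 205 B + 135 F$)
$L{\left(j \right)} = 1$
$T{\left(99,Y{\left(-8,-3 \right)} \right)} - L{\left(-72 \right)} = \left(-49 - 205 \left(-7 - 3\right) + 135 \cdot 99\right) - 1 = \left(-49 - -2050 + 13365\right) - 1 = \left(-49 + 2050 + 13365\right) - 1 = 15366 - 1 = 15365$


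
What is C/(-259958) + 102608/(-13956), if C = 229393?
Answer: -7468794793/906993462 ≈ -8.2347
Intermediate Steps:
C/(-259958) + 102608/(-13956) = 229393/(-259958) + 102608/(-13956) = 229393*(-1/259958) + 102608*(-1/13956) = -229393/259958 - 25652/3489 = -7468794793/906993462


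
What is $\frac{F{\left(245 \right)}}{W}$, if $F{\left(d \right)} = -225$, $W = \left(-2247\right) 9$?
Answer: $\frac{25}{2247} \approx 0.011126$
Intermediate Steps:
$W = -20223$
$\frac{F{\left(245 \right)}}{W} = - \frac{225}{-20223} = \left(-225\right) \left(- \frac{1}{20223}\right) = \frac{25}{2247}$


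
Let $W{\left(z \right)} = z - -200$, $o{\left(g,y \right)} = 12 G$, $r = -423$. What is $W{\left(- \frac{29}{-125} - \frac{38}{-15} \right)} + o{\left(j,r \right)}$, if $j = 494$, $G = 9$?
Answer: $\frac{116537}{375} \approx 310.77$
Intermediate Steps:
$o{\left(g,y \right)} = 108$ ($o{\left(g,y \right)} = 12 \cdot 9 = 108$)
$W{\left(z \right)} = 200 + z$ ($W{\left(z \right)} = z + 200 = 200 + z$)
$W{\left(- \frac{29}{-125} - \frac{38}{-15} \right)} + o{\left(j,r \right)} = \left(200 - \left(- \frac{38}{15} - \frac{29}{125}\right)\right) + 108 = \left(200 - - \frac{1037}{375}\right) + 108 = \left(200 + \left(\frac{29}{125} + \frac{38}{15}\right)\right) + 108 = \left(200 + \frac{1037}{375}\right) + 108 = \frac{76037}{375} + 108 = \frac{116537}{375}$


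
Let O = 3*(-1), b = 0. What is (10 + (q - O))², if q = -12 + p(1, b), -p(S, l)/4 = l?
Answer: 1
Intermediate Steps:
p(S, l) = -4*l
O = -3
q = -12 (q = -12 - 4*0 = -12 + 0 = -12)
(10 + (q - O))² = (10 + (-12 - 1*(-3)))² = (10 + (-12 + 3))² = (10 - 9)² = 1² = 1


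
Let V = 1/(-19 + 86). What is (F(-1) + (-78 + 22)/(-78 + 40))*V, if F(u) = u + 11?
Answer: 218/1273 ≈ 0.17125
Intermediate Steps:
V = 1/67 ≈ 0.014925
F(u) = 11 + u
(F(-1) + (-78 + 22)/(-78 + 40))*V = ((11 - 1) + (-78 + 22)/(-78 + 40))*(1/67) = (10 - 56/(-38))*(1/67) = (10 - 56*(-1/38))*(1/67) = (10 + 28/19)*(1/67) = (218/19)*(1/67) = 218/1273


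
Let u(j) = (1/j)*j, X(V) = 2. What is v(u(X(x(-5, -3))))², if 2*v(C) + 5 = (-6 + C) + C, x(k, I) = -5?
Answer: 81/4 ≈ 20.250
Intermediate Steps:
u(j) = 1 (u(j) = j/j = 1)
v(C) = -11/2 + C (v(C) = -5/2 + ((-6 + C) + C)/2 = -5/2 + (-6 + 2*C)/2 = -5/2 + (-3 + C) = -11/2 + C)
v(u(X(x(-5, -3))))² = (-11/2 + 1)² = (-9/2)² = 81/4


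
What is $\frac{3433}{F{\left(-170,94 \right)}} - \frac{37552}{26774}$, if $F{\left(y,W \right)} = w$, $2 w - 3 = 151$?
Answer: $\frac{4046529}{93709} \approx 43.182$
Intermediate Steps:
$w = 77$ ($w = \frac{3}{2} + \frac{1}{2} \cdot 151 = \frac{3}{2} + \frac{151}{2} = 77$)
$F{\left(y,W \right)} = 77$
$\frac{3433}{F{\left(-170,94 \right)}} - \frac{37552}{26774} = \frac{3433}{77} - \frac{37552}{26774} = 3433 \cdot \frac{1}{77} - \frac{18776}{13387} = \frac{3433}{77} - \frac{18776}{13387} = \frac{4046529}{93709}$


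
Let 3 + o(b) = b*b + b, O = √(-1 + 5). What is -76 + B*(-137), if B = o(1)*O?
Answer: 198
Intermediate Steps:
O = 2 (O = √4 = 2)
o(b) = -3 + b + b² (o(b) = -3 + (b*b + b) = -3 + (b² + b) = -3 + (b + b²) = -3 + b + b²)
B = -2 (B = (-3 + 1 + 1²)*2 = (-3 + 1 + 1)*2 = -1*2 = -2)
-76 + B*(-137) = -76 - 2*(-137) = -76 + 274 = 198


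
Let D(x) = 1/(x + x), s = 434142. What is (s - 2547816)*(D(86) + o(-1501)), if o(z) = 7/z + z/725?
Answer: 21542835012681/4925650 ≈ 4.3736e+6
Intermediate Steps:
o(z) = 7/z + z/725 (o(z) = 7/z + z*(1/725) = 7/z + z/725)
D(x) = 1/(2*x)
(s - 2547816)*(D(86) + o(-1501)) = (434142 - 2547816)*((1/2)/86 + (7/(-1501) + (1/725)*(-1501))) = -2113674*((1/2)*(1/86) + (7*(-1/1501) - 1501/725)) = -2113674*(1/172 + (-7/1501 - 1501/725)) = -2113674*(1/172 - 2258076/1088225) = -2113674*(-387300847/187174700) = 21542835012681/4925650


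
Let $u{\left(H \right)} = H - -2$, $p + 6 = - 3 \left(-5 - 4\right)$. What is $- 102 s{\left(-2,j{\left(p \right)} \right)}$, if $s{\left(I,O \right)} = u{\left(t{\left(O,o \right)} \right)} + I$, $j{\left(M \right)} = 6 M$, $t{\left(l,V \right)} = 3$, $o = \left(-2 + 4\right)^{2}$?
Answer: $-306$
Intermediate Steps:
$o = 4$ ($o = 2^{2} = 4$)
$p = 21$ ($p = -6 - 3 \left(-5 - 4\right) = -6 - -27 = -6 + 27 = 21$)
$u{\left(H \right)} = 2 + H$ ($u{\left(H \right)} = H + 2 = 2 + H$)
$s{\left(I,O \right)} = 5 + I$ ($s{\left(I,O \right)} = \left(2 + 3\right) + I = 5 + I$)
$- 102 s{\left(-2,j{\left(p \right)} \right)} = - 102 \left(5 - 2\right) = \left(-102\right) 3 = -306$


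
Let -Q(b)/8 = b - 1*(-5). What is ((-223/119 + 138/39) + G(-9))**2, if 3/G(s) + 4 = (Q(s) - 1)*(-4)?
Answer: 105598351681/39210336256 ≈ 2.6931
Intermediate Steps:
Q(b) = -40 - 8*b (Q(b) = -8*(b - 1*(-5)) = -8*(b + 5) = -8*(5 + b) = -40 - 8*b)
G(s) = 3/(160 + 32*s) (G(s) = 3/(-4 + ((-40 - 8*s) - 1)*(-4)) = 3/(-4 + (-41 - 8*s)*(-4)) = 3/(-4 + (164 + 32*s)) = 3/(160 + 32*s))
((-223/119 + 138/39) + G(-9))**2 = ((-223/119 + 138/39) + 3/(32*(5 - 9)))**2 = ((-223*1/119 + 138*(1/39)) + (3/32)/(-4))**2 = ((-223/119 + 46/13) + (3/32)*(-1/4))**2 = (2575/1547 - 3/128)**2 = (324959/198016)**2 = 105598351681/39210336256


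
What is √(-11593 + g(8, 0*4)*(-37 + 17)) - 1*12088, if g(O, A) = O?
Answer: -12088 + I*√11753 ≈ -12088.0 + 108.41*I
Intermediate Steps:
√(-11593 + g(8, 0*4)*(-37 + 17)) - 1*12088 = √(-11593 + 8*(-37 + 17)) - 1*12088 = √(-11593 + 8*(-20)) - 12088 = √(-11593 - 160) - 12088 = √(-11753) - 12088 = I*√11753 - 12088 = -12088 + I*√11753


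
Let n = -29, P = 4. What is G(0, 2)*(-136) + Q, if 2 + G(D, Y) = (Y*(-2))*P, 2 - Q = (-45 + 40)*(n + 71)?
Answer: 2660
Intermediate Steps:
Q = 212 (Q = 2 - (-45 + 40)*(-29 + 71) = 2 - (-5)*42 = 2 - 1*(-210) = 2 + 210 = 212)
G(D, Y) = -2 - 8*Y (G(D, Y) = -2 + (Y*(-2))*4 = -2 - 2*Y*4 = -2 - 8*Y)
G(0, 2)*(-136) + Q = (-2 - 8*2)*(-136) + 212 = (-2 - 16)*(-136) + 212 = -18*(-136) + 212 = 2448 + 212 = 2660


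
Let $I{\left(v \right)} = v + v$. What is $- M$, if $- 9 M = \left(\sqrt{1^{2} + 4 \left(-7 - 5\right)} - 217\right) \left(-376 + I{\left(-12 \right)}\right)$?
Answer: $\frac{86800}{9} - \frac{400 i \sqrt{47}}{9} \approx 9644.4 - 304.7 i$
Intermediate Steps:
$I{\left(v \right)} = 2 v$
$M = - \frac{86800}{9} + \frac{400 i \sqrt{47}}{9}$ ($M = - \frac{\left(\sqrt{1^{2} + 4 \left(-7 - 5\right)} - 217\right) \left(-376 + 2 \left(-12\right)\right)}{9} = - \frac{\left(\sqrt{1 + 4 \left(-12\right)} - 217\right) \left(-376 - 24\right)}{9} = - \frac{\left(\sqrt{1 - 48} - 217\right) \left(-400\right)}{9} = - \frac{\left(\sqrt{-47} - 217\right) \left(-400\right)}{9} = - \frac{\left(i \sqrt{47} - 217\right) \left(-400\right)}{9} = - \frac{\left(-217 + i \sqrt{47}\right) \left(-400\right)}{9} = - \frac{86800 - 400 i \sqrt{47}}{9} = - \frac{86800}{9} + \frac{400 i \sqrt{47}}{9} \approx -9644.4 + 304.7 i$)
$- M = - (- \frac{86800}{9} + \frac{400 i \sqrt{47}}{9}) = \frac{86800}{9} - \frac{400 i \sqrt{47}}{9}$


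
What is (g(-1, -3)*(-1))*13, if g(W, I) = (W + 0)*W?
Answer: -13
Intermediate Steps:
g(W, I) = W² (g(W, I) = W*W = W²)
(g(-1, -3)*(-1))*13 = ((-1)²*(-1))*13 = (1*(-1))*13 = -1*13 = -13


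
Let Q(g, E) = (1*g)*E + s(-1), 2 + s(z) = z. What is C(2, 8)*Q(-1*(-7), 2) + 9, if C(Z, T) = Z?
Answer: 31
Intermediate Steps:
s(z) = -2 + z
Q(g, E) = -3 + E*g (Q(g, E) = (1*g)*E + (-2 - 1) = g*E - 3 = E*g - 3 = -3 + E*g)
C(2, 8)*Q(-1*(-7), 2) + 9 = 2*(-3 + 2*(-1*(-7))) + 9 = 2*(-3 + 2*7) + 9 = 2*(-3 + 14) + 9 = 2*11 + 9 = 22 + 9 = 31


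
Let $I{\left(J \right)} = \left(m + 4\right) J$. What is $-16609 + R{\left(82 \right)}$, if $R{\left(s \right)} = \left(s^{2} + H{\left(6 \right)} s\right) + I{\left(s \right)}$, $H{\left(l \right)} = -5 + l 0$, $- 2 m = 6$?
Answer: $-10213$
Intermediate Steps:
$m = -3$ ($m = \left(- \frac{1}{2}\right) 6 = -3$)
$H{\left(l \right)} = -5$ ($H{\left(l \right)} = -5 + 0 = -5$)
$I{\left(J \right)} = J$ ($I{\left(J \right)} = \left(-3 + 4\right) J = 1 J = J$)
$R{\left(s \right)} = s^{2} - 4 s$ ($R{\left(s \right)} = \left(s^{2} - 5 s\right) + s = s^{2} - 4 s$)
$-16609 + R{\left(82 \right)} = -16609 + 82 \left(-4 + 82\right) = -16609 + 82 \cdot 78 = -16609 + 6396 = -10213$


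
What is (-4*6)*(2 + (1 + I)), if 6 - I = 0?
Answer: -216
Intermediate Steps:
I = 6 (I = 6 - 1*0 = 6 + 0 = 6)
(-4*6)*(2 + (1 + I)) = (-4*6)*(2 + (1 + 6)) = -24*(2 + 7) = -24*9 = -216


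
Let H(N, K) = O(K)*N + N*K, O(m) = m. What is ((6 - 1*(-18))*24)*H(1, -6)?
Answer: -6912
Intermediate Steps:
H(N, K) = 2*K*N (H(N, K) = K*N + N*K = K*N + K*N = 2*K*N)
((6 - 1*(-18))*24)*H(1, -6) = ((6 - 1*(-18))*24)*(2*(-6)*1) = ((6 + 18)*24)*(-12) = (24*24)*(-12) = 576*(-12) = -6912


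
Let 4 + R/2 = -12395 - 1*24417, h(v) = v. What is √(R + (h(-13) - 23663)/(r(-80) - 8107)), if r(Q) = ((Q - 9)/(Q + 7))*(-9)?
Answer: I*√1616107682682177/148153 ≈ 271.35*I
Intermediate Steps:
r(Q) = -9*(-9 + Q)/(7 + Q) (r(Q) = ((-9 + Q)/(7 + Q))*(-9) = -9*(-9 + Q)/(7 + Q))
R = -73632 (R = -8 + 2*(-12395 - 1*24417) = -8 + 2*(-12395 - 24417) = -8 + 2*(-36812) = -8 - 73624 = -73632)
√(R + (h(-13) - 23663)/(r(-80) - 8107)) = √(-73632 + (-13 - 23663)/(9*(9 - 1*(-80))/(7 - 80) - 8107)) = √(-73632 - 23676/(9*(9 + 80)/(-73) - 8107)) = √(-73632 - 23676/(9*(-1/73)*89 - 8107)) = √(-73632 - 23676/(-801/73 - 8107)) = √(-73632 - 23676/(-592612/73)) = √(-73632 - 23676*(-73/592612)) = √(-73632 + 432087/148153) = √(-10908369609/148153) = I*√1616107682682177/148153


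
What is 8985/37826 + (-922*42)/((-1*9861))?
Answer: 517791703/124334062 ≈ 4.1645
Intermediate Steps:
8985/37826 + (-922*42)/((-1*9861)) = 8985*(1/37826) - 38724/(-9861) = 8985/37826 - 38724*(-1/9861) = 8985/37826 + 12908/3287 = 517791703/124334062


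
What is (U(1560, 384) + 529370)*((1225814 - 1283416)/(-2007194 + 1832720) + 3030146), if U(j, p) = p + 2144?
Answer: 140602382945104894/87237 ≈ 1.6117e+12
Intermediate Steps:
U(j, p) = 2144 + p
(U(1560, 384) + 529370)*((1225814 - 1283416)/(-2007194 + 1832720) + 3030146) = ((2144 + 384) + 529370)*((1225814 - 1283416)/(-2007194 + 1832720) + 3030146) = (2528 + 529370)*(-57602/(-174474) + 3030146) = 531898*(-57602*(-1/174474) + 3030146) = 531898*(28801/87237 + 3030146) = 531898*(264340875403/87237) = 140602382945104894/87237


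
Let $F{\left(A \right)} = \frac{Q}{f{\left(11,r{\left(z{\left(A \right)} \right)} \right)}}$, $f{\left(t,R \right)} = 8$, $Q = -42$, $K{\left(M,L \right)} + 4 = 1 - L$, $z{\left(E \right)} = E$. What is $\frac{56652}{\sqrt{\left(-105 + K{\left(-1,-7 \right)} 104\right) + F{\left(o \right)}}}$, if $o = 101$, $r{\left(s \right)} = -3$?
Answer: $\frac{113304 \sqrt{1223}}{1223} \approx 3239.9$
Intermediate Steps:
$K{\left(M,L \right)} = -3 - L$ ($K{\left(M,L \right)} = -4 - \left(-1 + L\right) = -3 - L$)
$F{\left(A \right)} = - \frac{21}{4}$ ($F{\left(A \right)} = - \frac{42}{8} = \left(-42\right) \frac{1}{8} = - \frac{21}{4}$)
$\frac{56652}{\sqrt{\left(-105 + K{\left(-1,-7 \right)} 104\right) + F{\left(o \right)}}} = \frac{56652}{\sqrt{\left(-105 + \left(-3 - -7\right) 104\right) - \frac{21}{4}}} = \frac{56652}{\sqrt{\left(-105 + \left(-3 + 7\right) 104\right) - \frac{21}{4}}} = \frac{56652}{\sqrt{\left(-105 + 4 \cdot 104\right) - \frac{21}{4}}} = \frac{56652}{\sqrt{\left(-105 + 416\right) - \frac{21}{4}}} = \frac{56652}{\sqrt{311 - \frac{21}{4}}} = \frac{56652}{\sqrt{\frac{1223}{4}}} = \frac{56652}{\frac{1}{2} \sqrt{1223}} = 56652 \frac{2 \sqrt{1223}}{1223} = \frac{113304 \sqrt{1223}}{1223}$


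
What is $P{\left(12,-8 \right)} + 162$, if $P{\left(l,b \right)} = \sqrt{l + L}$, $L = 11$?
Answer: $162 + \sqrt{23} \approx 166.8$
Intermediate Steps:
$P{\left(l,b \right)} = \sqrt{11 + l}$ ($P{\left(l,b \right)} = \sqrt{l + 11} = \sqrt{11 + l}$)
$P{\left(12,-8 \right)} + 162 = \sqrt{11 + 12} + 162 = \sqrt{23} + 162 = 162 + \sqrt{23}$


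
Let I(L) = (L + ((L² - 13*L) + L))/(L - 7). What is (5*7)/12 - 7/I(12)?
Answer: 0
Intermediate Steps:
I(L) = (L² - 11*L)/(-7 + L) (I(L) = (L + (L² - 12*L))/(-7 + L) = (L² - 11*L)/(-7 + L))
(5*7)/12 - 7/I(12) = (5*7)/12 - 7*(-7 + 12)/(12*(-11 + 12)) = 35*(1/12) - 7/(12*1/5) = 35/12 - 7/(12*(⅕)*1) = 35/12 - 7/12/5 = 35/12 - 7*5/12 = 35/12 - 35/12 = 0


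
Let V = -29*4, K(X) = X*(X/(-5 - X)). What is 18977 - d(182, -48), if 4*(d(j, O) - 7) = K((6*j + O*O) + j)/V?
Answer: 7881262639/415628 ≈ 18962.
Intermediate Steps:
K(X) = X²/(-5 - X)
V = -116
d(j, O) = 7 + (O² + 7*j)²/(464*(5 + O² + 7*j)) (d(j, O) = 7 + (-((6*j + O*O) + j)²/(5 + ((6*j + O*O) + j))/(-116))/4 = 7 + (-((6*j + O²) + j)²/(5 + ((6*j + O²) + j))*(-1/116))/4 = 7 + (-((O² + 6*j) + j)²/(5 + ((O² + 6*j) + j))*(-1/116))/4 = 7 + (-(O² + 7*j)²/(5 + (O² + 7*j))*(-1/116))/4 = 7 + (-(O² + 7*j)²/(5 + O² + 7*j)*(-1/116))/4 = 7 + ((O² + 7*j)²/(116*(5 + O² + 7*j)))/4 = 7 + (O² + 7*j)²/(464*(5 + O² + 7*j)))
18977 - d(182, -48) = 18977 - (16240 + ((-48)² + 7*182)² + 3248*(-48)² + 22736*182)/(464*(5 + (-48)² + 7*182)) = 18977 - (16240 + (2304 + 1274)² + 3248*2304 + 4137952)/(464*(5 + 2304 + 1274)) = 18977 - (16240 + 3578² + 7483392 + 4137952)/(464*3583) = 18977 - (16240 + 12802084 + 7483392 + 4137952)/(464*3583) = 18977 - 24439668/(464*3583) = 18977 - 1*6109917/415628 = 18977 - 6109917/415628 = 7881262639/415628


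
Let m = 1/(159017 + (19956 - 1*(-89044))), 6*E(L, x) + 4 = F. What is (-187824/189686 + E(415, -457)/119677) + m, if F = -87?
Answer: -286918644338081/289727033284294 ≈ -0.99031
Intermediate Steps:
E(L, x) = -91/6 (E(L, x) = -2/3 + (1/6)*(-87) = -2/3 - 29/2 = -91/6)
m = 1/268017 (m = 1/(159017 + (19956 + 89044)) = 1/(159017 + 109000) = 1/268017 ≈ 3.7311e-6)
(-187824/189686 + E(415, -457)/119677) + m = (-187824/189686 - 91/6/119677) + 1/268017 = (-187824*1/189686 - 91/6*1/119677) + 1/268017 = (-13416/13549 - 91/718062) + 1/268017 = -9634752751/9729022038 + 1/268017 = -286918644338081/289727033284294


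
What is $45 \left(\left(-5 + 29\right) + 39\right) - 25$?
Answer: $2810$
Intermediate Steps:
$45 \left(\left(-5 + 29\right) + 39\right) - 25 = 45 \left(24 + 39\right) - 25 = 45 \cdot 63 - 25 = 2835 - 25 = 2810$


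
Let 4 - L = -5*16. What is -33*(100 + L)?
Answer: -6072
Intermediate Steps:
L = 84 (L = 4 - (-5)*16 = 4 - 1*(-80) = 4 + 80 = 84)
-33*(100 + L) = -33*(100 + 84) = -33*184 = -6072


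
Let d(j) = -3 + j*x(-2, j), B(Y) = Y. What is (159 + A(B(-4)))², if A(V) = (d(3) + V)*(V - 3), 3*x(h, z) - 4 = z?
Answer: 25281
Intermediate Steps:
x(h, z) = 4/3 + z/3
d(j) = -3 + j*(4/3 + j/3)
A(V) = (-3 + V)*(4 + V) (A(V) = ((-3 + (⅓)*3*(4 + 3)) + V)*(V - 3) = ((-3 + (⅓)*3*7) + V)*(-3 + V) = ((-3 + 7) + V)*(-3 + V) = (4 + V)*(-3 + V) = (-3 + V)*(4 + V))
(159 + A(B(-4)))² = (159 + (-12 - 4 + (-4)²))² = (159 + (-12 - 4 + 16))² = (159 + 0)² = 159² = 25281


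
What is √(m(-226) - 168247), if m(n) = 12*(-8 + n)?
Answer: I*√171055 ≈ 413.59*I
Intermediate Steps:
m(n) = -96 + 12*n
√(m(-226) - 168247) = √((-96 + 12*(-226)) - 168247) = √((-96 - 2712) - 168247) = √(-2808 - 168247) = √(-171055) = I*√171055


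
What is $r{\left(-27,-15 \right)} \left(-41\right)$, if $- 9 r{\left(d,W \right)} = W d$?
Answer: $1845$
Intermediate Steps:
$r{\left(d,W \right)} = - \frac{W d}{9}$
$r{\left(-27,-15 \right)} \left(-41\right) = \left(- \frac{1}{9}\right) \left(-15\right) \left(-27\right) \left(-41\right) = \left(-45\right) \left(-41\right) = 1845$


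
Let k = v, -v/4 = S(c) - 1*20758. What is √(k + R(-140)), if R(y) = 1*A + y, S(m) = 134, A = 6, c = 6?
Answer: √82362 ≈ 286.99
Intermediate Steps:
v = 82496 (v = -4*(134 - 1*20758) = -4*(134 - 20758) = -4*(-20624) = 82496)
R(y) = 6 + y (R(y) = 1*6 + y = 6 + y)
k = 82496
√(k + R(-140)) = √(82496 + (6 - 140)) = √(82496 - 134) = √82362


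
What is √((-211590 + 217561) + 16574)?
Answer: 3*√2505 ≈ 150.15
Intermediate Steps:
√((-211590 + 217561) + 16574) = √(5971 + 16574) = √22545 = 3*√2505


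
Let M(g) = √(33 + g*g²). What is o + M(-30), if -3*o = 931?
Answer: -931/3 + I*√26967 ≈ -310.33 + 164.22*I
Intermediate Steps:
M(g) = √(33 + g³)
o = -931/3 (o = -⅓*931 = -931/3 ≈ -310.33)
o + M(-30) = -931/3 + √(33 + (-30)³) = -931/3 + √(33 - 27000) = -931/3 + √(-26967) = -931/3 + I*√26967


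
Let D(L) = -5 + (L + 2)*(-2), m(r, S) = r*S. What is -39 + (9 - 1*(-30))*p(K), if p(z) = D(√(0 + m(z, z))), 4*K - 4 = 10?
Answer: -663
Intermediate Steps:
m(r, S) = S*r
K = 7/2 (K = 1 + (¼)*10 = 1 + 5/2 = 7/2 ≈ 3.5000)
D(L) = -9 - 2*L (D(L) = -5 + (2 + L)*(-2) = -5 + (-4 - 2*L) = -9 - 2*L)
p(z) = -9 - 2*√(z²) (p(z) = -9 - 2*√(0 + z*z) = -9 - 2*√(0 + z²) = -9 - 2*√(z²))
-39 + (9 - 1*(-30))*p(K) = -39 + (9 - 1*(-30))*(-9 - 2*√((7/2)²)) = -39 + (9 + 30)*(-9 - 2*√(49/4)) = -39 + 39*(-9 - 2*7/2) = -39 + 39*(-9 - 7) = -39 + 39*(-16) = -39 - 624 = -663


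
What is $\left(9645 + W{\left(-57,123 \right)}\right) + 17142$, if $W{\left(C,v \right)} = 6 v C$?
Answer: $-15279$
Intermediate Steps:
$W{\left(C,v \right)} = 6 C v$
$\left(9645 + W{\left(-57,123 \right)}\right) + 17142 = \left(9645 + 6 \left(-57\right) 123\right) + 17142 = \left(9645 - 42066\right) + 17142 = -32421 + 17142 = -15279$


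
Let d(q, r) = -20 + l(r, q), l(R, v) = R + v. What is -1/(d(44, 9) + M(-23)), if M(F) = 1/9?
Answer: -9/298 ≈ -0.030201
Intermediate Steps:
M(F) = 1/9
d(q, r) = -20 + q + r (d(q, r) = -20 + (r + q) = -20 + (q + r) = -20 + q + r)
-1/(d(44, 9) + M(-23)) = -1/((-20 + 44 + 9) + 1/9) = -1/(33 + 1/9) = -1/298/9 = -1*9/298 = -9/298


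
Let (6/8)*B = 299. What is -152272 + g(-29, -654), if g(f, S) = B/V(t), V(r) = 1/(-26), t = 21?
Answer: -487912/3 ≈ -1.6264e+5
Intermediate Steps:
B = 1196/3 (B = (4/3)*299 = 1196/3 ≈ 398.67)
V(r) = -1/26
g(f, S) = -31096/3 (g(f, S) = 1196/(3*(-1/26)) = (1196/3)*(-26) = -31096/3)
-152272 + g(-29, -654) = -152272 - 31096/3 = -487912/3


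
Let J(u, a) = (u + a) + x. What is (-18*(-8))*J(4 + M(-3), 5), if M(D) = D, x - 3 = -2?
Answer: 1008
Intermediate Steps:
x = 1 (x = 3 - 2 = 1)
J(u, a) = 1 + a + u (J(u, a) = (u + a) + 1 = (a + u) + 1 = 1 + a + u)
(-18*(-8))*J(4 + M(-3), 5) = (-18*(-8))*(1 + 5 + (4 - 3)) = 144*(1 + 5 + 1) = 144*7 = 1008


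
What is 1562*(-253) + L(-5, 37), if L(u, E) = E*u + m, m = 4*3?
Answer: -395359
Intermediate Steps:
m = 12
L(u, E) = 12 + E*u (L(u, E) = E*u + 12 = 12 + E*u)
1562*(-253) + L(-5, 37) = 1562*(-253) + (12 + 37*(-5)) = -395186 + (12 - 185) = -395186 - 173 = -395359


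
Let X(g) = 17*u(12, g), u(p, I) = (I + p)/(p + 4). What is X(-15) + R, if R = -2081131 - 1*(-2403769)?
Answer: 5162157/16 ≈ 3.2264e+5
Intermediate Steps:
R = 322638 (R = -2081131 + 2403769 = 322638)
u(p, I) = (I + p)/(4 + p)
X(g) = 51/4 + 17*g/16 (X(g) = 17*((g + 12)/(4 + 12)) = 17*((12 + g)/16) = 17*(¾ + g/16) = 51/4 + 17*g/16)
X(-15) + R = (51/4 + (17/16)*(-15)) + 322638 = (51/4 - 255/16) + 322638 = -51/16 + 322638 = 5162157/16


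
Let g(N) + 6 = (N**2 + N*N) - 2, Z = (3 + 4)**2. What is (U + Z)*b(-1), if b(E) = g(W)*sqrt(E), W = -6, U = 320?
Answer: 23616*I ≈ 23616.0*I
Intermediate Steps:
Z = 49 (Z = 7**2 = 49)
g(N) = -8 + 2*N**2 (g(N) = -6 + ((N**2 + N*N) - 2) = -6 + ((N**2 + N**2) - 2) = -6 + (2*N**2 - 2) = -6 + (-2 + 2*N**2) = -8 + 2*N**2)
b(E) = 64*sqrt(E) (b(E) = (-8 + 2*(-6)**2)*sqrt(E) = (-8 + 2*36)*sqrt(E) = (-8 + 72)*sqrt(E) = 64*sqrt(E))
(U + Z)*b(-1) = (320 + 49)*(64*sqrt(-1)) = 369*(64*I) = 23616*I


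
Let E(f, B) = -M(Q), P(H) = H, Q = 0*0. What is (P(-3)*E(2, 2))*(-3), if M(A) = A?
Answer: 0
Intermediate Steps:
Q = 0
E(f, B) = 0 (E(f, B) = -1*0 = 0)
(P(-3)*E(2, 2))*(-3) = -3*0*(-3) = 0*(-3) = 0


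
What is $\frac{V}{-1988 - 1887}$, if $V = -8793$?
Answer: $\frac{8793}{3875} \approx 2.2692$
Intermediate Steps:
$\frac{V}{-1988 - 1887} = - \frac{8793}{-1988 - 1887} = - \frac{8793}{-3875} = \left(-8793\right) \left(- \frac{1}{3875}\right) = \frac{8793}{3875}$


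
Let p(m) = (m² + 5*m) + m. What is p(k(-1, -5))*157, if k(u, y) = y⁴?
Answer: 61916875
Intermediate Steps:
p(m) = m² + 6*m
p(k(-1, -5))*157 = ((-5)⁴*(6 + (-5)⁴))*157 = (625*(6 + 625))*157 = (625*631)*157 = 394375*157 = 61916875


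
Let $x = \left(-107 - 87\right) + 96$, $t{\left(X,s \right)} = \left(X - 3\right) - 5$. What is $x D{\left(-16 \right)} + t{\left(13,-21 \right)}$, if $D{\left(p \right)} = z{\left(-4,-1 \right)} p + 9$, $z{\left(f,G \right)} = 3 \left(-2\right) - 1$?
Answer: $-11853$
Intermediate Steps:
$t{\left(X,s \right)} = -8 + X$ ($t{\left(X,s \right)} = \left(-3 + X\right) - 5 = -8 + X$)
$z{\left(f,G \right)} = -7$ ($z{\left(f,G \right)} = -6 - 1 = -7$)
$x = -98$ ($x = -194 + 96 = -98$)
$D{\left(p \right)} = 9 - 7 p$ ($D{\left(p \right)} = - 7 p + 9 = 9 - 7 p$)
$x D{\left(-16 \right)} + t{\left(13,-21 \right)} = - 98 \left(9 - -112\right) + \left(-8 + 13\right) = - 98 \left(9 + 112\right) + 5 = \left(-98\right) 121 + 5 = -11858 + 5 = -11853$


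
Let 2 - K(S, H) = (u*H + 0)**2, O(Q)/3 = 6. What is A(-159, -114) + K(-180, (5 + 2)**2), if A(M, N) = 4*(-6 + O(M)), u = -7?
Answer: -117599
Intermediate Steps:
O(Q) = 18 (O(Q) = 3*6 = 18)
A(M, N) = 48 (A(M, N) = 4*(-6 + 18) = 4*12 = 48)
K(S, H) = 2 - 49*H**2 (K(S, H) = 2 - (-7*H + 0)**2 = 2 - (-7*H)**2 = 2 - 49*H**2)
A(-159, -114) + K(-180, (5 + 2)**2) = 48 + (2 - 49*(5 + 2)**4) = 48 + (2 - 49*(7**2)**2) = 48 + (2 - 49*49**2) = 48 + (2 - 49*2401) = 48 + (2 - 117649) = 48 - 117647 = -117599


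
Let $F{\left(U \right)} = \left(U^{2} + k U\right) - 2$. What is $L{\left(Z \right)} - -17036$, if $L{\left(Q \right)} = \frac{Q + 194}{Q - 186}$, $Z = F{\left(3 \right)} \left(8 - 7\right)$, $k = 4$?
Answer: $\frac{2844799}{167} \approx 17035.0$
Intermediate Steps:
$F{\left(U \right)} = -2 + U^{2} + 4 U$ ($F{\left(U \right)} = \left(U^{2} + 4 U\right) - 2 = -2 + U^{2} + 4 U$)
$Z = 19$ ($Z = \left(-2 + 3^{2} + 4 \cdot 3\right) \left(8 - 7\right) = \left(-2 + 9 + 12\right) 1 = 19 \cdot 1 = 19$)
$L{\left(Q \right)} = \frac{194 + Q}{-186 + Q}$
$L{\left(Z \right)} - -17036 = \frac{194 + 19}{-186 + 19} - -17036 = \frac{1}{-167} \cdot 213 + 17036 = \left(- \frac{1}{167}\right) 213 + 17036 = - \frac{213}{167} + 17036 = \frac{2844799}{167}$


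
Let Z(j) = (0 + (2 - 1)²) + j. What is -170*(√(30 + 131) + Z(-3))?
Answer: 340 - 170*√161 ≈ -1817.1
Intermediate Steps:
Z(j) = 1 + j (Z(j) = (0 + 1²) + j = (0 + 1) + j = 1 + j)
-170*(√(30 + 131) + Z(-3)) = -170*(√(30 + 131) + (1 - 3)) = -170*(√161 - 2) = -170*(-2 + √161) = 340 - 170*√161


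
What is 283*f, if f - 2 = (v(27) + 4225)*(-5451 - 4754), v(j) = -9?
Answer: -12175870674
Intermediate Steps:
f = -43024278 (f = 2 + (-9 + 4225)*(-5451 - 4754) = 2 + 4216*(-10205) = 2 - 43024280 = -43024278)
283*f = 283*(-43024278) = -12175870674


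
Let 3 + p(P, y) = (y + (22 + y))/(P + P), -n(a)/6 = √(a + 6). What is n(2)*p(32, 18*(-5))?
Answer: 525*√2/8 ≈ 92.808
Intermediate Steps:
n(a) = -6*√(6 + a) (n(a) = -6*√(a + 6) = -6*√(6 + a))
p(P, y) = -3 + (22 + 2*y)/(2*P) (p(P, y) = -3 + (y + (22 + y))/(P + P) = -3 + (22 + 2*y)/((2*P)) = -3 + (22 + 2*y)*(1/(2*P)) = -3 + (22 + 2*y)/(2*P))
n(2)*p(32, 18*(-5)) = (-6*√(6 + 2))*((11 + 18*(-5) - 3*32)/32) = (-12*√2)*((11 - 90 - 96)/32) = (-12*√2)*((1/32)*(-175)) = -12*√2*(-175/32) = 525*√2/8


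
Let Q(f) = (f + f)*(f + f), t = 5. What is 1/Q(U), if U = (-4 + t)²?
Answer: ¼ ≈ 0.25000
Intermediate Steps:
U = 1 (U = (-4 + 5)² = 1² = 1)
Q(f) = 4*f² (Q(f) = (2*f)*(2*f) = 4*f²)
1/Q(U) = 1/(4*1²) = 1/(4*1) = 1/4 = ¼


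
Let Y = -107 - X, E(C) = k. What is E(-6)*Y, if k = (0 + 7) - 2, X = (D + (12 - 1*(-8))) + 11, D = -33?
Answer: -525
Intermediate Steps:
X = -2 (X = (-33 + (12 - 1*(-8))) + 11 = (-33 + (12 + 8)) + 11 = (-33 + 20) + 11 = -13 + 11 = -2)
k = 5 (k = 7 - 2 = 5)
E(C) = 5
Y = -105 (Y = -107 - 1*(-2) = -107 + 2 = -105)
E(-6)*Y = 5*(-105) = -525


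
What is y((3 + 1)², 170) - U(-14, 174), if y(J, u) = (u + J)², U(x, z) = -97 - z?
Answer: 34867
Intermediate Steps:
y(J, u) = (J + u)²
y((3 + 1)², 170) - U(-14, 174) = ((3 + 1)² + 170)² - (-97 - 1*174) = (4² + 170)² - (-97 - 174) = (16 + 170)² - 1*(-271) = 186² + 271 = 34596 + 271 = 34867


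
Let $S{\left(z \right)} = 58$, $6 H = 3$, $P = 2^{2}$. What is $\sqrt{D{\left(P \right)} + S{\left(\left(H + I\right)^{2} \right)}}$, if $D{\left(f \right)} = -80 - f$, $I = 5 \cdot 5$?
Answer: $i \sqrt{26} \approx 5.099 i$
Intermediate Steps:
$I = 25$
$P = 4$
$H = \frac{1}{2}$ ($H = \frac{1}{6} \cdot 3 = \frac{1}{2} \approx 0.5$)
$\sqrt{D{\left(P \right)} + S{\left(\left(H + I\right)^{2} \right)}} = \sqrt{\left(-80 - 4\right) + 58} = \sqrt{-84 + 58} = \sqrt{-26} = i \sqrt{26}$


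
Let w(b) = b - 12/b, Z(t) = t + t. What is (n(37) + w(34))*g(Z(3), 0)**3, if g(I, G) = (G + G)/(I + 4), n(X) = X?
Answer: 0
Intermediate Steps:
Z(t) = 2*t
g(I, G) = 2*G/(4 + I) (g(I, G) = (2*G)/(4 + I) = 2*G/(4 + I))
w(b) = b - 12/b
(n(37) + w(34))*g(Z(3), 0)**3 = (37 + (34 - 12/34))*(2*0/(4 + 2*3))**3 = (37 + (34 - 12*1/34))*(2*0/(4 + 6))**3 = (37 + (34 - 6/17))*(2*0/10)**3 = (37 + 572/17)*(2*0*(1/10))**3 = (1201/17)*0**3 = (1201/17)*0 = 0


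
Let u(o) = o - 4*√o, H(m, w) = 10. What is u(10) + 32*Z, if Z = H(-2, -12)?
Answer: 330 - 4*√10 ≈ 317.35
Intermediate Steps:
Z = 10
u(10) + 32*Z = (10 - 4*√10) + 32*10 = (10 - 4*√10) + 320 = 330 - 4*√10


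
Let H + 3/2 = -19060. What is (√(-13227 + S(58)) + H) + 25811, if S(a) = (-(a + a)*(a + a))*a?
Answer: 13499/2 + 5*I*√31747 ≈ 6749.5 + 890.88*I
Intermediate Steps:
H = -38123/2 (H = -3/2 - 19060 = -38123/2 ≈ -19062.)
S(a) = -4*a³ (S(a) = (-2*a*2*a)*a = (-4*a²)*a = -4*a³)
(√(-13227 + S(58)) + H) + 25811 = (√(-13227 - 4*58³) - 38123/2) + 25811 = (√(-13227 - 4*195112) - 38123/2) + 25811 = (√(-13227 - 780448) - 38123/2) + 25811 = (√(-793675) - 38123/2) + 25811 = (5*I*√31747 - 38123/2) + 25811 = (-38123/2 + 5*I*√31747) + 25811 = 13499/2 + 5*I*√31747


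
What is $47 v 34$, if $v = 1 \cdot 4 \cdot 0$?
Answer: $0$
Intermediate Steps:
$v = 0$ ($v = 4 \cdot 0 = 0$)
$47 v 34 = 47 \cdot 0 \cdot 34 = 0 \cdot 34 = 0$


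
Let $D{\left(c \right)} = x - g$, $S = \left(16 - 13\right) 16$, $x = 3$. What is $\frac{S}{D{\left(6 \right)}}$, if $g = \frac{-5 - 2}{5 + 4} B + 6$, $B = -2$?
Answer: $- \frac{432}{41} \approx -10.537$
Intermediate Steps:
$g = \frac{68}{9}$ ($g = \frac{-5 - 2}{5 + 4} \left(-2\right) + 6 = - \frac{7}{9} \left(-2\right) + 6 = \left(-7\right) \frac{1}{9} \left(-2\right) + 6 = \left(- \frac{7}{9}\right) \left(-2\right) + 6 = \frac{14}{9} + 6 = \frac{68}{9} \approx 7.5556$)
$S = 48$ ($S = 3 \cdot 16 = 48$)
$D{\left(c \right)} = - \frac{41}{9}$ ($D{\left(c \right)} = 3 - \frac{68}{9} = - \frac{41}{9}$)
$\frac{S}{D{\left(6 \right)}} = \frac{48}{- \frac{41}{9}} = 48 \left(- \frac{9}{41}\right) = - \frac{432}{41}$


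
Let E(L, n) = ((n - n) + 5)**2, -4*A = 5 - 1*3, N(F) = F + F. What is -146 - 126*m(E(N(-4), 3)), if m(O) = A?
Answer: -83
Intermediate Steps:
N(F) = 2*F
A = -1/2 (A = -(5 - 1*3)/4 = -(5 - 3)/4 = -1/4*2 = -1/2 ≈ -0.50000)
E(L, n) = 25 (E(L, n) = (0 + 5)**2 = 5**2 = 25)
m(O) = -1/2
-146 - 126*m(E(N(-4), 3)) = -146 - 126*(-1/2) = -146 + 63 = -83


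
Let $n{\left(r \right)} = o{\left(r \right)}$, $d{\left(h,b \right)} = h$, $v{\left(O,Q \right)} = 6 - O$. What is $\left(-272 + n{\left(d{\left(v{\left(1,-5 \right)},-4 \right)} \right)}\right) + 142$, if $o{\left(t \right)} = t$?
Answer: $-125$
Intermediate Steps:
$n{\left(r \right)} = r$
$\left(-272 + n{\left(d{\left(v{\left(1,-5 \right)},-4 \right)} \right)}\right) + 142 = \left(-272 + \left(6 - 1\right)\right) + 142 = \left(-272 + 5\right) + 142 = -267 + 142 = -125$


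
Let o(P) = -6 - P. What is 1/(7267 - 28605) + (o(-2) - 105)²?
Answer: 253516777/21338 ≈ 11881.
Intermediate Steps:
1/(7267 - 28605) + (o(-2) - 105)² = 1/(7267 - 28605) + ((-6 - 1*(-2)) - 105)² = 1/(-21338) + ((-6 + 2) - 105)² = -1/21338 + (-4 - 105)² = -1/21338 + (-109)² = -1/21338 + 11881 = 253516777/21338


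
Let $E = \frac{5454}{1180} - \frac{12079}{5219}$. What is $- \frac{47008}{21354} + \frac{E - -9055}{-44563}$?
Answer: $- \frac{3522966116183501}{1465085503750710} \approx -2.4046$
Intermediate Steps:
$E = \frac{7105603}{3079210}$ ($E = 5454 \cdot \frac{1}{1180} - \frac{12079}{5219} = \frac{2727}{590} - \frac{12079}{5219} = \frac{7105603}{3079210} \approx 2.3076$)
$- \frac{47008}{21354} + \frac{E - -9055}{-44563} = - \frac{47008}{21354} + \frac{\frac{7105603}{3079210} - -9055}{-44563} = \left(-47008\right) \frac{1}{21354} + \left(\frac{7105603}{3079210} + 9055\right) \left(- \frac{1}{44563}\right) = - \frac{23504}{10677} + \frac{27889352153}{3079210} \left(- \frac{1}{44563}\right) = - \frac{23504}{10677} - \frac{27889352153}{137218835230} = - \frac{3522966116183501}{1465085503750710}$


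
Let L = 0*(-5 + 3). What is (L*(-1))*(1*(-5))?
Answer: 0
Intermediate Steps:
L = 0 (L = 0*(-2) = 0)
(L*(-1))*(1*(-5)) = (0*(-1))*(1*(-5)) = 0*(-5) = 0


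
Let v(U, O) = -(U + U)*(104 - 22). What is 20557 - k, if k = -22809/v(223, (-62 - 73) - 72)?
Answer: 751787795/36572 ≈ 20556.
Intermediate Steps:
v(U, O) = -164*U (v(U, O) = -2*U*82 = -164*U)
k = 22809/36572 (k = -22809/((-164*223)) = -22809/(-36572) = -22809*(-1/36572) = 22809/36572 ≈ 0.62367)
20557 - k = 20557 - 1*22809/36572 = 20557 - 22809/36572 = 751787795/36572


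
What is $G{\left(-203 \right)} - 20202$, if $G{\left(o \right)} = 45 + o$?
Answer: $-20360$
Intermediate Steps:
$G{\left(-203 \right)} - 20202 = \left(45 - 203\right) - 20202 = -158 - 20202 = -20360$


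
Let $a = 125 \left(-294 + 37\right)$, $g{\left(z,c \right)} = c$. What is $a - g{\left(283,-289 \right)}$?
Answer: $-31836$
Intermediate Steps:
$a = -32125$ ($a = 125 \left(-257\right) = -32125$)
$a - g{\left(283,-289 \right)} = -32125 - -289 = -32125 + 289 = -31836$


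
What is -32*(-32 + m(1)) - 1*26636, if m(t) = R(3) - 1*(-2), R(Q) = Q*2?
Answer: -25868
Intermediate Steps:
R(Q) = 2*Q
m(t) = 8 (m(t) = 2*3 - 1*(-2) = 6 + 2 = 8)
-32*(-32 + m(1)) - 1*26636 = -32*(-32 + 8) - 1*26636 = -32*(-24) - 26636 = 768 - 26636 = -25868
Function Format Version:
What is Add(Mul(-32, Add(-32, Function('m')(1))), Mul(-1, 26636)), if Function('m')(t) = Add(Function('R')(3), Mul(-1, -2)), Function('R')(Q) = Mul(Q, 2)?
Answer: -25868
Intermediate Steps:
Function('R')(Q) = Mul(2, Q)
Function('m')(t) = 8 (Function('m')(t) = Add(Mul(2, 3), Mul(-1, -2)) = Add(6, 2) = 8)
Add(Mul(-32, Add(-32, Function('m')(1))), Mul(-1, 26636)) = Add(Mul(-32, Add(-32, 8)), Mul(-1, 26636)) = Add(Mul(-32, -24), -26636) = Add(768, -26636) = -25868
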